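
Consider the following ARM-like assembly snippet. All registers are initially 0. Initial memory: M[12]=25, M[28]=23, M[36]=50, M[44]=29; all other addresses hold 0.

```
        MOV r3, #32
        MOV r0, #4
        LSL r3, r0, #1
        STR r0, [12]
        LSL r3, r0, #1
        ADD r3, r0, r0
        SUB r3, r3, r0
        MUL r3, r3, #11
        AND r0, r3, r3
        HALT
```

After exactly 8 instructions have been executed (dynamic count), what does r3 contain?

44

MOV r3, #32 → r3=32
MOV r0, #4 → r0=4
LSL r3, r0, #1 → r3=4<<1=8
STR r0, [12] → M[12]=4
LSL r3, r0, #1 → r3=4<<1=8
ADD r3, r0, r0 → r3=4+4=8
SUB r3, r3, r0 → r3=8-4=4
MUL r3, r3, #11 → r3=4*11=44
After step 8: r3 = 44.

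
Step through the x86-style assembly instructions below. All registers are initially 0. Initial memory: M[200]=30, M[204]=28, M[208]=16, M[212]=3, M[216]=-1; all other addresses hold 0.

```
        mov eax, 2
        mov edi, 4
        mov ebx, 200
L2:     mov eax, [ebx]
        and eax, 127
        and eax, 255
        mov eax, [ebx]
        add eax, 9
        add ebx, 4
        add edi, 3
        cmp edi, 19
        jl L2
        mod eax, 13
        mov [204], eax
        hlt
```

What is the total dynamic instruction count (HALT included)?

51

mov eax, 2 → eax=2
mov edi, 4 → edi=4
mov ebx, 200 → ebx=200
mov eax, [ebx] → eax=M[200]=30
and eax, 127 → eax=30&127=30
and eax, 255 → eax=30&255=30
mov eax, [ebx] → eax=M[200]=30
add eax, 9 → eax=30+9=39
add ebx, 4 → ebx=200+4=204
add edi, 3 → edi=4+3=7
cmp edi, 19  (cmp 7,19)
jl L2: taken
mov eax, [ebx] → eax=M[204]=28
and eax, 127 → eax=28&127=28
and eax, 255 → eax=28&255=28
mov eax, [ebx] → eax=M[204]=28
add eax, 9 → eax=28+9=37
add ebx, 4 → ebx=204+4=208
add edi, 3 → edi=7+3=10
cmp edi, 19  (cmp 10,19)
jl L2: taken
mov eax, [ebx] → eax=M[208]=16
and eax, 127 → eax=16&127=16
and eax, 255 → eax=16&255=16
mov eax, [ebx] → eax=M[208]=16
add eax, 9 → eax=16+9=25
add ebx, 4 → ebx=208+4=212
add edi, 3 → edi=10+3=13
cmp edi, 19  (cmp 13,19)
jl L2: taken
mov eax, [ebx] → eax=M[212]=3
and eax, 127 → eax=3&127=3
and eax, 255 → eax=3&255=3
mov eax, [ebx] → eax=M[212]=3
add eax, 9 → eax=3+9=12
add ebx, 4 → ebx=212+4=216
add edi, 3 → edi=13+3=16
cmp edi, 19  (cmp 16,19)
jl L2: taken
mov eax, [ebx] → eax=M[216]=-1
and eax, 127 → eax=(-1)&127=127
and eax, 255 → eax=127&255=127
mov eax, [ebx] → eax=M[216]=-1
add eax, 9 → eax=(-1)+9=8
add ebx, 4 → ebx=216+4=220
add edi, 3 → edi=16+3=19
cmp edi, 19  (cmp 19,19)
jl L2: not taken
mod eax, 13 → eax=8%13=8
mov [204], eax → M[204]=8
halt.
Total executed instructions: 51.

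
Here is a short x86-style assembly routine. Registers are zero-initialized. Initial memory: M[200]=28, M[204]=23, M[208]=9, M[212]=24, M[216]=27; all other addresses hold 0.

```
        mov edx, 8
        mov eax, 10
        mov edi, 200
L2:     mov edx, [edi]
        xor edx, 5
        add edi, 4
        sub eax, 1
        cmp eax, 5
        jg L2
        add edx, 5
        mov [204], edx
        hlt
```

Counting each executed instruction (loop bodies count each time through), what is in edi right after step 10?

mov edx, 8 → edx=8
mov eax, 10 → eax=10
mov edi, 200 → edi=200
mov edx, [edi] → edx=M[200]=28
xor edx, 5 → edx=28^5=25
add edi, 4 → edi=200+4=204
sub eax, 1 → eax=10-1=9
cmp eax, 5  (cmp 9,5)
jg L2: taken
mov edx, [edi] → edx=M[204]=23
After step 10: edi = 204.

204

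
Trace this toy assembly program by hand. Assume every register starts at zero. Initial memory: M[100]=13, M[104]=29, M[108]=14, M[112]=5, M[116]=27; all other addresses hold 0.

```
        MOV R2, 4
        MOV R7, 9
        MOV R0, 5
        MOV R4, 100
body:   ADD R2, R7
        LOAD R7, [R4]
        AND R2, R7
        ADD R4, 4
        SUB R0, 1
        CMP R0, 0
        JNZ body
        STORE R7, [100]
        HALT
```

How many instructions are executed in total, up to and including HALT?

R2=4
R7=9
R0=5
R4=100
R2=4+9=13
R7=M[100]=13
R2=13&13=13
R4=100+4=104
R0=5-1=4
CMP R0, 0  (cmp 4,0)
JNZ body: taken
R2=13+13=26
R7=M[104]=29
R2=26&29=24
R4=104+4=108
R0=4-1=3
CMP R0, 0  (cmp 3,0)
JNZ body: taken
R2=24+29=53
R7=M[108]=14
R2=53&14=4
R4=108+4=112
R0=3-1=2
CMP R0, 0  (cmp 2,0)
JNZ body: taken
R2=4+14=18
R7=M[112]=5
R2=18&5=0
R4=112+4=116
R0=2-1=1
CMP R0, 0  (cmp 1,0)
JNZ body: taken
R2=0+5=5
R7=M[116]=27
R2=5&27=1
R4=116+4=120
R0=1-1=0
CMP R0, 0  (cmp 0,0)
JNZ body: not taken
STORE R7, [100] → M[100]=27
halt.
Total executed instructions: 41.

41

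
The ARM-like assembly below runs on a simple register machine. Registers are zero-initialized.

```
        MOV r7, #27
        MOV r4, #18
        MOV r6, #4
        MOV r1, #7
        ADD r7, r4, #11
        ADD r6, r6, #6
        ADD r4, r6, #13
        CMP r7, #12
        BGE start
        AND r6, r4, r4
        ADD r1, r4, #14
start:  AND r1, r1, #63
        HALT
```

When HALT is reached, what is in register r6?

10

after MOV r7, #27: r7=27
after MOV r4, #18: r4=18
after MOV r6, #4: r6=4
after MOV r1, #7: r1=7
after ADD r7, r4, #11: r7=18+11=29
after ADD r6, r6, #6: r6=4+6=10
after ADD r4, r6, #13: r4=10+13=23
CMP r7, #12  (cmp 29,12)
BGE start: taken
after AND r1, r1, #63: r1=7&63=7
halt.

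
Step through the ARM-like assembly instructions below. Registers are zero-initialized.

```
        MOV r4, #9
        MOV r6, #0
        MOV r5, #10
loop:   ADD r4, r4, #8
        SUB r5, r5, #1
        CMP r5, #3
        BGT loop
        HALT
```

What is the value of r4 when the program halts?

65

after MOV r4, #9: r4=9
after MOV r6, #0: r6=0
after MOV r5, #10: r5=10
after ADD r4, r4, #8: r4=9+8=17
after SUB r5, r5, #1: r5=10-1=9
CMP r5, #3  (cmp 9,3)
BGT loop: taken
after ADD r4, r4, #8: r4=17+8=25
after SUB r5, r5, #1: r5=9-1=8
CMP r5, #3  (cmp 8,3)
BGT loop: taken
after ADD r4, r4, #8: r4=25+8=33
after SUB r5, r5, #1: r5=8-1=7
CMP r5, #3  (cmp 7,3)
BGT loop: taken
after ADD r4, r4, #8: r4=33+8=41
after SUB r5, r5, #1: r5=7-1=6
CMP r5, #3  (cmp 6,3)
BGT loop: taken
after ADD r4, r4, #8: r4=41+8=49
after SUB r5, r5, #1: r5=6-1=5
CMP r5, #3  (cmp 5,3)
BGT loop: taken
after ADD r4, r4, #8: r4=49+8=57
after SUB r5, r5, #1: r5=5-1=4
CMP r5, #3  (cmp 4,3)
BGT loop: taken
after ADD r4, r4, #8: r4=57+8=65
after SUB r5, r5, #1: r5=4-1=3
CMP r5, #3  (cmp 3,3)
BGT loop: not taken
halt.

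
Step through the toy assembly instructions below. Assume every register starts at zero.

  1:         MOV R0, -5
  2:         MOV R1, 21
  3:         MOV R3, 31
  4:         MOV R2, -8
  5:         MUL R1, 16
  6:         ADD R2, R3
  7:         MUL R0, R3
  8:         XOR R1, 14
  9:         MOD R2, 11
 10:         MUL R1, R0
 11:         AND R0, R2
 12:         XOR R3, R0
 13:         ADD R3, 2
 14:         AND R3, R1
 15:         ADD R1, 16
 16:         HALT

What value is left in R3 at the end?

0

after MOV R0, -5: R0=-5
after MOV R1, 21: R1=21
after MOV R3, 31: R3=31
after MOV R2, -8: R2=-8
after MUL R1, 16: R1=21*16=336
after ADD R2, R3: R2=(-8)+31=23
after MUL R0, R3: R0=(-5)*31=-155
after XOR R1, 14: R1=336^14=350
after MOD R2, 11: R2=23%11=1
after MUL R1, R0: R1=350*(-155)=-54250
after AND R0, R2: R0=(-155)&1=1
after XOR R3, R0: R3=31^1=30
after ADD R3, 2: R3=30+2=32
after AND R3, R1: R3=32&(-54250)=0
after ADD R1, 16: R1=(-54250)+16=-54234
halt.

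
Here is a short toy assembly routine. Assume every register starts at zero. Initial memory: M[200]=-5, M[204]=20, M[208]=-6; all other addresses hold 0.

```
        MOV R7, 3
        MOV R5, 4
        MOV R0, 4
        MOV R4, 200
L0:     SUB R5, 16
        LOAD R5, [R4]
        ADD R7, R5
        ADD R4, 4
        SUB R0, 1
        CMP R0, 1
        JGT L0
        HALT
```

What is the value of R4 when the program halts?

212

R7=3
R5=4
R0=4
R4=200
R5=4-16=-12
R5=M[200]=-5
R7=3+(-5)=-2
R4=200+4=204
R0=4-1=3
CMP R0, 1  (cmp 3,1)
JGT L0: taken
R5=(-5)-16=-21
R5=M[204]=20
R7=(-2)+20=18
R4=204+4=208
R0=3-1=2
CMP R0, 1  (cmp 2,1)
JGT L0: taken
R5=20-16=4
R5=M[208]=-6
R7=18+(-6)=12
R4=208+4=212
R0=2-1=1
CMP R0, 1  (cmp 1,1)
JGT L0: not taken
halt.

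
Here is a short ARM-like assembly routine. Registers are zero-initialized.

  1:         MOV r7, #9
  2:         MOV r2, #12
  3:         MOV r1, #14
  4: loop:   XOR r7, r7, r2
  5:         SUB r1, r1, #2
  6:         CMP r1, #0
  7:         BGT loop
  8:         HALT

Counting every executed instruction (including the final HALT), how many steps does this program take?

MOV r7, #9 → r7=9
MOV r2, #12 → r2=12
MOV r1, #14 → r1=14
XOR r7, r7, r2 → r7=9^12=5
SUB r1, r1, #2 → r1=14-2=12
CMP r1, #0  (cmp 12,0)
BGT loop: taken
XOR r7, r7, r2 → r7=5^12=9
SUB r1, r1, #2 → r1=12-2=10
CMP r1, #0  (cmp 10,0)
BGT loop: taken
XOR r7, r7, r2 → r7=9^12=5
SUB r1, r1, #2 → r1=10-2=8
CMP r1, #0  (cmp 8,0)
BGT loop: taken
XOR r7, r7, r2 → r7=5^12=9
SUB r1, r1, #2 → r1=8-2=6
CMP r1, #0  (cmp 6,0)
BGT loop: taken
XOR r7, r7, r2 → r7=9^12=5
SUB r1, r1, #2 → r1=6-2=4
CMP r1, #0  (cmp 4,0)
BGT loop: taken
XOR r7, r7, r2 → r7=5^12=9
SUB r1, r1, #2 → r1=4-2=2
CMP r1, #0  (cmp 2,0)
BGT loop: taken
XOR r7, r7, r2 → r7=9^12=5
SUB r1, r1, #2 → r1=2-2=0
CMP r1, #0  (cmp 0,0)
BGT loop: not taken
halt.
Total executed instructions: 32.

32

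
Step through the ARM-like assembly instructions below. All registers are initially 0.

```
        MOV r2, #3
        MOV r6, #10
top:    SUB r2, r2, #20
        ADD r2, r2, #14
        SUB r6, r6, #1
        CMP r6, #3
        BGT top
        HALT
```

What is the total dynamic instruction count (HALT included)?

38

after MOV r2, #3: r2=3
after MOV r6, #10: r6=10
after SUB r2, r2, #20: r2=3-20=-17
after ADD r2, r2, #14: r2=(-17)+14=-3
after SUB r6, r6, #1: r6=10-1=9
CMP r6, #3  (cmp 9,3)
BGT top: taken
after SUB r2, r2, #20: r2=(-3)-20=-23
after ADD r2, r2, #14: r2=(-23)+14=-9
after SUB r6, r6, #1: r6=9-1=8
CMP r6, #3  (cmp 8,3)
BGT top: taken
after SUB r2, r2, #20: r2=(-9)-20=-29
after ADD r2, r2, #14: r2=(-29)+14=-15
after SUB r6, r6, #1: r6=8-1=7
CMP r6, #3  (cmp 7,3)
BGT top: taken
after SUB r2, r2, #20: r2=(-15)-20=-35
after ADD r2, r2, #14: r2=(-35)+14=-21
after SUB r6, r6, #1: r6=7-1=6
CMP r6, #3  (cmp 6,3)
BGT top: taken
after SUB r2, r2, #20: r2=(-21)-20=-41
after ADD r2, r2, #14: r2=(-41)+14=-27
after SUB r6, r6, #1: r6=6-1=5
CMP r6, #3  (cmp 5,3)
BGT top: taken
after SUB r2, r2, #20: r2=(-27)-20=-47
after ADD r2, r2, #14: r2=(-47)+14=-33
after SUB r6, r6, #1: r6=5-1=4
CMP r6, #3  (cmp 4,3)
BGT top: taken
after SUB r2, r2, #20: r2=(-33)-20=-53
after ADD r2, r2, #14: r2=(-53)+14=-39
after SUB r6, r6, #1: r6=4-1=3
CMP r6, #3  (cmp 3,3)
BGT top: not taken
halt.
Total executed instructions: 38.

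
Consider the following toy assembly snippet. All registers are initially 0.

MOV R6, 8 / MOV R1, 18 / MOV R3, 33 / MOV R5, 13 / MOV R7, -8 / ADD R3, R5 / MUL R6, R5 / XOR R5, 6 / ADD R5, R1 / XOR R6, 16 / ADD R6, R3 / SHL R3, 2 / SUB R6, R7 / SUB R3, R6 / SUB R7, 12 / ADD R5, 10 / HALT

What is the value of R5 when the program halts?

39

R6=8
R1=18
R3=33
R5=13
R7=-8
R3=33+13=46
R6=8*13=104
R5=13^6=11
R5=11+18=29
R6=104^16=120
R6=120+46=166
R3=46<<2=184
R6=166-(-8)=174
R3=184-174=10
R7=(-8)-12=-20
R5=29+10=39
halt.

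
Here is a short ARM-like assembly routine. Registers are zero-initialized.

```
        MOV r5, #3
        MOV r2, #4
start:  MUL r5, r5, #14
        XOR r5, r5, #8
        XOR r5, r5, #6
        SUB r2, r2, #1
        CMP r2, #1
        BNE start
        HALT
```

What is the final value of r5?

r5=3
r2=4
r5=3*14=42
r5=42^8=34
r5=34^6=36
r2=4-1=3
CMP r2, #1  (cmp 3,1)
BNE start: taken
r5=36*14=504
r5=504^8=496
r5=496^6=502
r2=3-1=2
CMP r2, #1  (cmp 2,1)
BNE start: taken
r5=502*14=7028
r5=7028^8=7036
r5=7036^6=7034
r2=2-1=1
CMP r2, #1  (cmp 1,1)
BNE start: not taken
halt.

7034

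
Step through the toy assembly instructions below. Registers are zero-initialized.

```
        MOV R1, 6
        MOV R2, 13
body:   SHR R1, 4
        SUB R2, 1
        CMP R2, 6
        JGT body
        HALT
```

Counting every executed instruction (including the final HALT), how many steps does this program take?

31

MOV R1, 6 → R1=6
MOV R2, 13 → R2=13
SHR R1, 4 → R1=6>>4=0
SUB R2, 1 → R2=13-1=12
CMP R2, 6  (cmp 12,6)
JGT body: taken
SHR R1, 4 → R1=0>>4=0
SUB R2, 1 → R2=12-1=11
CMP R2, 6  (cmp 11,6)
JGT body: taken
SHR R1, 4 → R1=0>>4=0
SUB R2, 1 → R2=11-1=10
CMP R2, 6  (cmp 10,6)
JGT body: taken
SHR R1, 4 → R1=0>>4=0
SUB R2, 1 → R2=10-1=9
CMP R2, 6  (cmp 9,6)
JGT body: taken
SHR R1, 4 → R1=0>>4=0
SUB R2, 1 → R2=9-1=8
CMP R2, 6  (cmp 8,6)
JGT body: taken
SHR R1, 4 → R1=0>>4=0
SUB R2, 1 → R2=8-1=7
CMP R2, 6  (cmp 7,6)
JGT body: taken
SHR R1, 4 → R1=0>>4=0
SUB R2, 1 → R2=7-1=6
CMP R2, 6  (cmp 6,6)
JGT body: not taken
halt.
Total executed instructions: 31.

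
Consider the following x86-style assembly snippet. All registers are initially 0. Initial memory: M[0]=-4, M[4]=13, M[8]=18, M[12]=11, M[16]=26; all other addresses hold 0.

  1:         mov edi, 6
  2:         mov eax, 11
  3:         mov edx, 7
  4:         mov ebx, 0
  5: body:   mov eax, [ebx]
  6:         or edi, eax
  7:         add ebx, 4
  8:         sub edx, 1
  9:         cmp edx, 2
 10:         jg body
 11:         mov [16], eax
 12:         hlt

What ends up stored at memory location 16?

after mov edi, 6: edi=6
after mov eax, 11: eax=11
after mov edx, 7: edx=7
after mov ebx, 0: ebx=0
after mov eax, [ebx]: eax=M[0]=-4
after or edi, eax: edi=6|(-4)=-2
after add ebx, 4: ebx=0+4=4
after sub edx, 1: edx=7-1=6
cmp edx, 2  (cmp 6,2)
jg body: taken
after mov eax, [ebx]: eax=M[4]=13
after or edi, eax: edi=(-2)|13=-1
after add ebx, 4: ebx=4+4=8
after sub edx, 1: edx=6-1=5
cmp edx, 2  (cmp 5,2)
jg body: taken
after mov eax, [ebx]: eax=M[8]=18
after or edi, eax: edi=(-1)|18=-1
after add ebx, 4: ebx=8+4=12
after sub edx, 1: edx=5-1=4
cmp edx, 2  (cmp 4,2)
jg body: taken
after mov eax, [ebx]: eax=M[12]=11
after or edi, eax: edi=(-1)|11=-1
after add ebx, 4: ebx=12+4=16
after sub edx, 1: edx=4-1=3
cmp edx, 2  (cmp 3,2)
jg body: taken
after mov eax, [ebx]: eax=M[16]=26
after or edi, eax: edi=(-1)|26=-1
after add ebx, 4: ebx=16+4=20
after sub edx, 1: edx=3-1=2
cmp edx, 2  (cmp 2,2)
jg body: not taken
mov [16], eax → M[16]=26
halt.

26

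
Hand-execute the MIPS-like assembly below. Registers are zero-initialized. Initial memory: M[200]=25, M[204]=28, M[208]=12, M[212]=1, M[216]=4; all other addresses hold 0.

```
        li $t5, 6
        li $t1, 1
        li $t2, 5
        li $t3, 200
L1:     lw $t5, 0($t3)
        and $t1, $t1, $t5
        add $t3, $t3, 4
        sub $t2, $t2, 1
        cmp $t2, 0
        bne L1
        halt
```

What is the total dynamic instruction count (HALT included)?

$t5=6
$t1=1
$t2=5
$t3=200
$t5=M[200]=25
$t1=1&25=1
$t3=200+4=204
$t2=5-1=4
cmp $t2, 0  (cmp 4,0)
bne L1: taken
$t5=M[204]=28
$t1=1&28=0
$t3=204+4=208
$t2=4-1=3
cmp $t2, 0  (cmp 3,0)
bne L1: taken
$t5=M[208]=12
$t1=0&12=0
$t3=208+4=212
$t2=3-1=2
cmp $t2, 0  (cmp 2,0)
bne L1: taken
$t5=M[212]=1
$t1=0&1=0
$t3=212+4=216
$t2=2-1=1
cmp $t2, 0  (cmp 1,0)
bne L1: taken
$t5=M[216]=4
$t1=0&4=0
$t3=216+4=220
$t2=1-1=0
cmp $t2, 0  (cmp 0,0)
bne L1: not taken
halt.
Total executed instructions: 35.

35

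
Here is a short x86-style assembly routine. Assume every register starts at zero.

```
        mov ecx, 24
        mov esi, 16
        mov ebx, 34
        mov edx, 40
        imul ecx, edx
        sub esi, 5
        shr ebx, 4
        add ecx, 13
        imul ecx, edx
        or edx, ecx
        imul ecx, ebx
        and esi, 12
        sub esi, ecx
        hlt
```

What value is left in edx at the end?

38952

mov ecx, 24 → ecx=24
mov esi, 16 → esi=16
mov ebx, 34 → ebx=34
mov edx, 40 → edx=40
imul ecx, edx → ecx=24*40=960
sub esi, 5 → esi=16-5=11
shr ebx, 4 → ebx=34>>4=2
add ecx, 13 → ecx=960+13=973
imul ecx, edx → ecx=973*40=38920
or edx, ecx → edx=40|38920=38952
imul ecx, ebx → ecx=38920*2=77840
and esi, 12 → esi=11&12=8
sub esi, ecx → esi=8-77840=-77832
halt.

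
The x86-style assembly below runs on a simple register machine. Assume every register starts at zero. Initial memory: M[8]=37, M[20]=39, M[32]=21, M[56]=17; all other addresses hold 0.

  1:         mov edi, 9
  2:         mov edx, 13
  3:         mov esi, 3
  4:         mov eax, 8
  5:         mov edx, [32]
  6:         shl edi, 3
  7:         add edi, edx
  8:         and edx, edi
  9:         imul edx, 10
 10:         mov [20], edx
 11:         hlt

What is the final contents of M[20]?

mov edi, 9 → edi=9
mov edx, 13 → edx=13
mov esi, 3 → esi=3
mov eax, 8 → eax=8
mov edx, [32] → edx=M[32]=21
shl edi, 3 → edi=9<<3=72
add edi, edx → edi=72+21=93
and edx, edi → edx=21&93=21
imul edx, 10 → edx=21*10=210
mov [20], edx → M[20]=210
halt.

210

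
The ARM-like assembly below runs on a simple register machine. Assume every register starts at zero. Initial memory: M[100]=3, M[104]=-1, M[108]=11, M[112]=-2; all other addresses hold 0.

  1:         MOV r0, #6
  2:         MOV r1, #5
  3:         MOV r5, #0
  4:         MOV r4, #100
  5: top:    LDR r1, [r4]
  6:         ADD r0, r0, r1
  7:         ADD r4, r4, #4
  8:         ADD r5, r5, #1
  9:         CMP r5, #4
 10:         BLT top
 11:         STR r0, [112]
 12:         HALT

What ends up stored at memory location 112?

17

after MOV r0, #6: r0=6
after MOV r1, #5: r1=5
after MOV r5, #0: r5=0
after MOV r4, #100: r4=100
after LDR r1, [r4]: r1=M[100]=3
after ADD r0, r0, r1: r0=6+3=9
after ADD r4, r4, #4: r4=100+4=104
after ADD r5, r5, #1: r5=0+1=1
CMP r5, #4  (cmp 1,4)
BLT top: taken
after LDR r1, [r4]: r1=M[104]=-1
after ADD r0, r0, r1: r0=9+(-1)=8
after ADD r4, r4, #4: r4=104+4=108
after ADD r5, r5, #1: r5=1+1=2
CMP r5, #4  (cmp 2,4)
BLT top: taken
after LDR r1, [r4]: r1=M[108]=11
after ADD r0, r0, r1: r0=8+11=19
after ADD r4, r4, #4: r4=108+4=112
after ADD r5, r5, #1: r5=2+1=3
CMP r5, #4  (cmp 3,4)
BLT top: taken
after LDR r1, [r4]: r1=M[112]=-2
after ADD r0, r0, r1: r0=19+(-2)=17
after ADD r4, r4, #4: r4=112+4=116
after ADD r5, r5, #1: r5=3+1=4
CMP r5, #4  (cmp 4,4)
BLT top: not taken
STR r0, [112] → M[112]=17
halt.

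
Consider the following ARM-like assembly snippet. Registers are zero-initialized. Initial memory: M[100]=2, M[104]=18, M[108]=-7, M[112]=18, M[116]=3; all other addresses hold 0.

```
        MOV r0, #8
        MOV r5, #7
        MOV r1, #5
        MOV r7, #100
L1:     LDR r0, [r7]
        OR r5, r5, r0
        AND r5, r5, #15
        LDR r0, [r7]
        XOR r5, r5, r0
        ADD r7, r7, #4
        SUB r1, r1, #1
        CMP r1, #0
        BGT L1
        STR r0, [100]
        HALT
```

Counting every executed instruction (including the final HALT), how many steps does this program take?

MOV r0, #8 → r0=8
MOV r5, #7 → r5=7
MOV r1, #5 → r1=5
MOV r7, #100 → r7=100
LDR r0, [r7] → r0=M[100]=2
OR r5, r5, r0 → r5=7|2=7
AND r5, r5, #15 → r5=7&15=7
LDR r0, [r7] → r0=M[100]=2
XOR r5, r5, r0 → r5=7^2=5
ADD r7, r7, #4 → r7=100+4=104
SUB r1, r1, #1 → r1=5-1=4
CMP r1, #0  (cmp 4,0)
BGT L1: taken
LDR r0, [r7] → r0=M[104]=18
OR r5, r5, r0 → r5=5|18=23
AND r5, r5, #15 → r5=23&15=7
LDR r0, [r7] → r0=M[104]=18
XOR r5, r5, r0 → r5=7^18=21
ADD r7, r7, #4 → r7=104+4=108
SUB r1, r1, #1 → r1=4-1=3
CMP r1, #0  (cmp 3,0)
BGT L1: taken
LDR r0, [r7] → r0=M[108]=-7
OR r5, r5, r0 → r5=21|(-7)=-3
AND r5, r5, #15 → r5=(-3)&15=13
LDR r0, [r7] → r0=M[108]=-7
XOR r5, r5, r0 → r5=13^(-7)=-12
ADD r7, r7, #4 → r7=108+4=112
SUB r1, r1, #1 → r1=3-1=2
CMP r1, #0  (cmp 2,0)
BGT L1: taken
LDR r0, [r7] → r0=M[112]=18
OR r5, r5, r0 → r5=(-12)|18=-10
AND r5, r5, #15 → r5=(-10)&15=6
LDR r0, [r7] → r0=M[112]=18
XOR r5, r5, r0 → r5=6^18=20
ADD r7, r7, #4 → r7=112+4=116
SUB r1, r1, #1 → r1=2-1=1
CMP r1, #0  (cmp 1,0)
BGT L1: taken
LDR r0, [r7] → r0=M[116]=3
OR r5, r5, r0 → r5=20|3=23
AND r5, r5, #15 → r5=23&15=7
LDR r0, [r7] → r0=M[116]=3
XOR r5, r5, r0 → r5=7^3=4
ADD r7, r7, #4 → r7=116+4=120
SUB r1, r1, #1 → r1=1-1=0
CMP r1, #0  (cmp 0,0)
BGT L1: not taken
STR r0, [100] → M[100]=3
halt.
Total executed instructions: 51.

51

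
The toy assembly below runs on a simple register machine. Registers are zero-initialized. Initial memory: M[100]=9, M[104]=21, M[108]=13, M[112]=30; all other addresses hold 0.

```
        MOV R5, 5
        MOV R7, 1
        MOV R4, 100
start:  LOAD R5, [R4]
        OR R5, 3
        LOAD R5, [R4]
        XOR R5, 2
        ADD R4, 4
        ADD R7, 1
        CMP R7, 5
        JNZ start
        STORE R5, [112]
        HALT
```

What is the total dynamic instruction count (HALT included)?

37

MOV R5, 5 → R5=5
MOV R7, 1 → R7=1
MOV R4, 100 → R4=100
LOAD R5, [R4] → R5=M[100]=9
OR R5, 3 → R5=9|3=11
LOAD R5, [R4] → R5=M[100]=9
XOR R5, 2 → R5=9^2=11
ADD R4, 4 → R4=100+4=104
ADD R7, 1 → R7=1+1=2
CMP R7, 5  (cmp 2,5)
JNZ start: taken
LOAD R5, [R4] → R5=M[104]=21
OR R5, 3 → R5=21|3=23
LOAD R5, [R4] → R5=M[104]=21
XOR R5, 2 → R5=21^2=23
ADD R4, 4 → R4=104+4=108
ADD R7, 1 → R7=2+1=3
CMP R7, 5  (cmp 3,5)
JNZ start: taken
LOAD R5, [R4] → R5=M[108]=13
OR R5, 3 → R5=13|3=15
LOAD R5, [R4] → R5=M[108]=13
XOR R5, 2 → R5=13^2=15
ADD R4, 4 → R4=108+4=112
ADD R7, 1 → R7=3+1=4
CMP R7, 5  (cmp 4,5)
JNZ start: taken
LOAD R5, [R4] → R5=M[112]=30
OR R5, 3 → R5=30|3=31
LOAD R5, [R4] → R5=M[112]=30
XOR R5, 2 → R5=30^2=28
ADD R4, 4 → R4=112+4=116
ADD R7, 1 → R7=4+1=5
CMP R7, 5  (cmp 5,5)
JNZ start: not taken
STORE R5, [112] → M[112]=28
halt.
Total executed instructions: 37.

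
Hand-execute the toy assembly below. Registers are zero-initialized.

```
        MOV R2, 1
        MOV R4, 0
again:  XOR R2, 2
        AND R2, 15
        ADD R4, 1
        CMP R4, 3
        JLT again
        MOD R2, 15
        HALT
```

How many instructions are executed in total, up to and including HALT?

19

after MOV R2, 1: R2=1
after MOV R4, 0: R4=0
after XOR R2, 2: R2=1^2=3
after AND R2, 15: R2=3&15=3
after ADD R4, 1: R4=0+1=1
CMP R4, 3  (cmp 1,3)
JLT again: taken
after XOR R2, 2: R2=3^2=1
after AND R2, 15: R2=1&15=1
after ADD R4, 1: R4=1+1=2
CMP R4, 3  (cmp 2,3)
JLT again: taken
after XOR R2, 2: R2=1^2=3
after AND R2, 15: R2=3&15=3
after ADD R4, 1: R4=2+1=3
CMP R4, 3  (cmp 3,3)
JLT again: not taken
after MOD R2, 15: R2=3%15=3
halt.
Total executed instructions: 19.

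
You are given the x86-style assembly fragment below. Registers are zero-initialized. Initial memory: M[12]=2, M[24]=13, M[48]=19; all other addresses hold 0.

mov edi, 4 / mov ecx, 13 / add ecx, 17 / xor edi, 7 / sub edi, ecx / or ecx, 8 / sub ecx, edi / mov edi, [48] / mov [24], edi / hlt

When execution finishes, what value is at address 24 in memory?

19

mov edi, 4 → edi=4
mov ecx, 13 → ecx=13
add ecx, 17 → ecx=13+17=30
xor edi, 7 → edi=4^7=3
sub edi, ecx → edi=3-30=-27
or ecx, 8 → ecx=30|8=30
sub ecx, edi → ecx=30-(-27)=57
mov edi, [48] → edi=M[48]=19
mov [24], edi → M[24]=19
halt.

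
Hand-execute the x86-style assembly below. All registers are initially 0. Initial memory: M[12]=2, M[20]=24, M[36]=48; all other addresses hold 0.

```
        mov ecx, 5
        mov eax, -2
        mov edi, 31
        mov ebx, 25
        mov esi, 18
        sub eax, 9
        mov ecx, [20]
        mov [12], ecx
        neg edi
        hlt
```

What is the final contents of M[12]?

24

after mov ecx, 5: ecx=5
after mov eax, -2: eax=-2
after mov edi, 31: edi=31
after mov ebx, 25: ebx=25
after mov esi, 18: esi=18
after sub eax, 9: eax=(-2)-9=-11
after mov ecx, [20]: ecx=M[20]=24
mov [12], ecx → M[12]=24
after neg edi: edi=-(31)=-31
halt.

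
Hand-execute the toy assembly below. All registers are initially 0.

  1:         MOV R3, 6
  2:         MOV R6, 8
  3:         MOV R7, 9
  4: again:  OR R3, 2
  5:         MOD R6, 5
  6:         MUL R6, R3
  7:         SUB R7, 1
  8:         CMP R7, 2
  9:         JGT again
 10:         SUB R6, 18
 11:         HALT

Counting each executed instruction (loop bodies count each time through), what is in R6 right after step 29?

R3=6
R6=8
R7=9
R3=6|2=6
R6=8%5=3
R6=3*6=18
R7=9-1=8
CMP R7, 2  (cmp 8,2)
JGT again: taken
R3=6|2=6
R6=18%5=3
R6=3*6=18
R7=8-1=7
CMP R7, 2  (cmp 7,2)
JGT again: taken
R3=6|2=6
R6=18%5=3
R6=3*6=18
R7=7-1=6
CMP R7, 2  (cmp 6,2)
JGT again: taken
R3=6|2=6
R6=18%5=3
R6=3*6=18
R7=6-1=5
CMP R7, 2  (cmp 5,2)
JGT again: taken
R3=6|2=6
R6=18%5=3
After step 29: R6 = 3.

3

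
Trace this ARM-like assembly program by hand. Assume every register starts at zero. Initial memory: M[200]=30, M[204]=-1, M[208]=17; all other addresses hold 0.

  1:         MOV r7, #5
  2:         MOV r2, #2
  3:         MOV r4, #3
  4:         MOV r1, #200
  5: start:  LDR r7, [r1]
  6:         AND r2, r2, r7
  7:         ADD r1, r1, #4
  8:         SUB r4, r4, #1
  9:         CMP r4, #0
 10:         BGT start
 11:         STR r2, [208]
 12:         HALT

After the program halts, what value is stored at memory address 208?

MOV r7, #5 → r7=5
MOV r2, #2 → r2=2
MOV r4, #3 → r4=3
MOV r1, #200 → r1=200
LDR r7, [r1] → r7=M[200]=30
AND r2, r2, r7 → r2=2&30=2
ADD r1, r1, #4 → r1=200+4=204
SUB r4, r4, #1 → r4=3-1=2
CMP r4, #0  (cmp 2,0)
BGT start: taken
LDR r7, [r1] → r7=M[204]=-1
AND r2, r2, r7 → r2=2&(-1)=2
ADD r1, r1, #4 → r1=204+4=208
SUB r4, r4, #1 → r4=2-1=1
CMP r4, #0  (cmp 1,0)
BGT start: taken
LDR r7, [r1] → r7=M[208]=17
AND r2, r2, r7 → r2=2&17=0
ADD r1, r1, #4 → r1=208+4=212
SUB r4, r4, #1 → r4=1-1=0
CMP r4, #0  (cmp 0,0)
BGT start: not taken
STR r2, [208] → M[208]=0
halt.

0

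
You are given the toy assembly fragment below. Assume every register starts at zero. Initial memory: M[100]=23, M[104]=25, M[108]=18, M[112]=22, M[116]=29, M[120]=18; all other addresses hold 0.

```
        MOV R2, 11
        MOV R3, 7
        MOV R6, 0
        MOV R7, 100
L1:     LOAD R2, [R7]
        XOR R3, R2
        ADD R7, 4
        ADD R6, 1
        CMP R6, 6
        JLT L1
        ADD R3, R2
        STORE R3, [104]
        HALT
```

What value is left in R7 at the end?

124

MOV R2, 11 → R2=11
MOV R3, 7 → R3=7
MOV R6, 0 → R6=0
MOV R7, 100 → R7=100
LOAD R2, [R7] → R2=M[100]=23
XOR R3, R2 → R3=7^23=16
ADD R7, 4 → R7=100+4=104
ADD R6, 1 → R6=0+1=1
CMP R6, 6  (cmp 1,6)
JLT L1: taken
LOAD R2, [R7] → R2=M[104]=25
XOR R3, R2 → R3=16^25=9
ADD R7, 4 → R7=104+4=108
ADD R6, 1 → R6=1+1=2
CMP R6, 6  (cmp 2,6)
JLT L1: taken
LOAD R2, [R7] → R2=M[108]=18
XOR R3, R2 → R3=9^18=27
ADD R7, 4 → R7=108+4=112
ADD R6, 1 → R6=2+1=3
CMP R6, 6  (cmp 3,6)
JLT L1: taken
LOAD R2, [R7] → R2=M[112]=22
XOR R3, R2 → R3=27^22=13
ADD R7, 4 → R7=112+4=116
ADD R6, 1 → R6=3+1=4
CMP R6, 6  (cmp 4,6)
JLT L1: taken
LOAD R2, [R7] → R2=M[116]=29
XOR R3, R2 → R3=13^29=16
ADD R7, 4 → R7=116+4=120
ADD R6, 1 → R6=4+1=5
CMP R6, 6  (cmp 5,6)
JLT L1: taken
LOAD R2, [R7] → R2=M[120]=18
XOR R3, R2 → R3=16^18=2
ADD R7, 4 → R7=120+4=124
ADD R6, 1 → R6=5+1=6
CMP R6, 6  (cmp 6,6)
JLT L1: not taken
ADD R3, R2 → R3=2+18=20
STORE R3, [104] → M[104]=20
halt.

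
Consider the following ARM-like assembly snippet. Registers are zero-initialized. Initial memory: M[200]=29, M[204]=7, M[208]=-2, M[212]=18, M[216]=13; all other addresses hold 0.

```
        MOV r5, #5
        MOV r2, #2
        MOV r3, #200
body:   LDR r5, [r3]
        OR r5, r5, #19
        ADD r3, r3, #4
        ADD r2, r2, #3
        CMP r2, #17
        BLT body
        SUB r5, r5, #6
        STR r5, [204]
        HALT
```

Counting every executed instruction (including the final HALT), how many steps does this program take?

MOV r5, #5 → r5=5
MOV r2, #2 → r2=2
MOV r3, #200 → r3=200
LDR r5, [r3] → r5=M[200]=29
OR r5, r5, #19 → r5=29|19=31
ADD r3, r3, #4 → r3=200+4=204
ADD r2, r2, #3 → r2=2+3=5
CMP r2, #17  (cmp 5,17)
BLT body: taken
LDR r5, [r3] → r5=M[204]=7
OR r5, r5, #19 → r5=7|19=23
ADD r3, r3, #4 → r3=204+4=208
ADD r2, r2, #3 → r2=5+3=8
CMP r2, #17  (cmp 8,17)
BLT body: taken
LDR r5, [r3] → r5=M[208]=-2
OR r5, r5, #19 → r5=(-2)|19=-1
ADD r3, r3, #4 → r3=208+4=212
ADD r2, r2, #3 → r2=8+3=11
CMP r2, #17  (cmp 11,17)
BLT body: taken
LDR r5, [r3] → r5=M[212]=18
OR r5, r5, #19 → r5=18|19=19
ADD r3, r3, #4 → r3=212+4=216
ADD r2, r2, #3 → r2=11+3=14
CMP r2, #17  (cmp 14,17)
BLT body: taken
LDR r5, [r3] → r5=M[216]=13
OR r5, r5, #19 → r5=13|19=31
ADD r3, r3, #4 → r3=216+4=220
ADD r2, r2, #3 → r2=14+3=17
CMP r2, #17  (cmp 17,17)
BLT body: not taken
SUB r5, r5, #6 → r5=31-6=25
STR r5, [204] → M[204]=25
halt.
Total executed instructions: 36.

36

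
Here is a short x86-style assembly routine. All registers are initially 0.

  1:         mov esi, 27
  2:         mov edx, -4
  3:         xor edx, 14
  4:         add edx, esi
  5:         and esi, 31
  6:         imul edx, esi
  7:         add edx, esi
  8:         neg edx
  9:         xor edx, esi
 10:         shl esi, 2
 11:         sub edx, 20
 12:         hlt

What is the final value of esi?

108

mov esi, 27 → esi=27
mov edx, -4 → edx=-4
xor edx, 14 → edx=(-4)^14=-14
add edx, esi → edx=(-14)+27=13
and esi, 31 → esi=27&31=27
imul edx, esi → edx=13*27=351
add edx, esi → edx=351+27=378
neg edx → edx=-(378)=-378
xor edx, esi → edx=(-378)^27=-355
shl esi, 2 → esi=27<<2=108
sub edx, 20 → edx=(-355)-20=-375
halt.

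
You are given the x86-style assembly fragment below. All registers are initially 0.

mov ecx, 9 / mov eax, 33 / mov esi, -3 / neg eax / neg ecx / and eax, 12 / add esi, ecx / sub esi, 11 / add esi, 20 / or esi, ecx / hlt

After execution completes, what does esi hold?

mov ecx, 9 → ecx=9
mov eax, 33 → eax=33
mov esi, -3 → esi=-3
neg eax → eax=-(33)=-33
neg ecx → ecx=-(9)=-9
and eax, 12 → eax=(-33)&12=12
add esi, ecx → esi=(-3)+(-9)=-12
sub esi, 11 → esi=(-12)-11=-23
add esi, 20 → esi=(-23)+20=-3
or esi, ecx → esi=(-3)|(-9)=-1
halt.

-1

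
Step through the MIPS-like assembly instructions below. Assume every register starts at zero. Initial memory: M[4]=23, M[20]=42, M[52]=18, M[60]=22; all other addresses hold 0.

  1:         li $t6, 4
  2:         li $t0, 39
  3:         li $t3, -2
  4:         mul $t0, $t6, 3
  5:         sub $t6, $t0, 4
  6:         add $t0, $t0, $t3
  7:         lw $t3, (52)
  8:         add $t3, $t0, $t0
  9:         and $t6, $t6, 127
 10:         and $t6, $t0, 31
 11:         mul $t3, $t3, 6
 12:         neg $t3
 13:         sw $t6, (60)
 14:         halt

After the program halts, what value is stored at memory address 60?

10

after li $t6, 4: $t6=4
after li $t0, 39: $t0=39
after li $t3, -2: $t3=-2
after mul $t0, $t6, 3: $t0=4*3=12
after sub $t6, $t0, 4: $t6=12-4=8
after add $t0, $t0, $t3: $t0=12+(-2)=10
after lw $t3, (52): $t3=M[52]=18
after add $t3, $t0, $t0: $t3=10+10=20
after and $t6, $t6, 127: $t6=8&127=8
after and $t6, $t0, 31: $t6=10&31=10
after mul $t3, $t3, 6: $t3=20*6=120
after neg $t3: $t3=-(120)=-120
sw $t6, (60) → M[60]=10
halt.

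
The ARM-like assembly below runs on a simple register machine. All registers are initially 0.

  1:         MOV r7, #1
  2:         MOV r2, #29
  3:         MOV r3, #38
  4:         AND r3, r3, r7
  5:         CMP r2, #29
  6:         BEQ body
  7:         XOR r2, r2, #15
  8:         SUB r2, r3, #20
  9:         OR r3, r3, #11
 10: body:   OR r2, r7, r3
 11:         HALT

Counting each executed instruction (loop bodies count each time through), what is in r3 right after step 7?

r7=1
r2=29
r3=38
r3=38&1=0
CMP r2, #29  (cmp 29,29)
BEQ body: taken
r2=1|0=1
After step 7: r3 = 0.

0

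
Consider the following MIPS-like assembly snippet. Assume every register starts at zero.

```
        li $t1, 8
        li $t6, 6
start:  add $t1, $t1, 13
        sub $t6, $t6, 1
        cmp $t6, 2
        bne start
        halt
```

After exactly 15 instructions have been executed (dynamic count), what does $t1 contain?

after li $t1, 8: $t1=8
after li $t6, 6: $t6=6
after add $t1, $t1, 13: $t1=8+13=21
after sub $t6, $t6, 1: $t6=6-1=5
cmp $t6, 2  (cmp 5,2)
bne start: taken
after add $t1, $t1, 13: $t1=21+13=34
after sub $t6, $t6, 1: $t6=5-1=4
cmp $t6, 2  (cmp 4,2)
bne start: taken
after add $t1, $t1, 13: $t1=34+13=47
after sub $t6, $t6, 1: $t6=4-1=3
cmp $t6, 2  (cmp 3,2)
bne start: taken
after add $t1, $t1, 13: $t1=47+13=60
After step 15: $t1 = 60.

60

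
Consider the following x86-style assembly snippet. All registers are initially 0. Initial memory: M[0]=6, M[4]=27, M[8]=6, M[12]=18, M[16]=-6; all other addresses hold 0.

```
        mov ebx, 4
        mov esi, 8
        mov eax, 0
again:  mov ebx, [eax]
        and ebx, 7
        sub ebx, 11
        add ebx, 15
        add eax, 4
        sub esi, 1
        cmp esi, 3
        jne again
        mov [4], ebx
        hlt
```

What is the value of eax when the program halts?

ebx=4
esi=8
eax=0
ebx=M[0]=6
ebx=6&7=6
ebx=6-11=-5
ebx=(-5)+15=10
eax=0+4=4
esi=8-1=7
cmp esi, 3  (cmp 7,3)
jne again: taken
ebx=M[4]=27
ebx=27&7=3
ebx=3-11=-8
ebx=(-8)+15=7
eax=4+4=8
esi=7-1=6
cmp esi, 3  (cmp 6,3)
jne again: taken
ebx=M[8]=6
ebx=6&7=6
ebx=6-11=-5
ebx=(-5)+15=10
eax=8+4=12
esi=6-1=5
cmp esi, 3  (cmp 5,3)
jne again: taken
ebx=M[12]=18
ebx=18&7=2
ebx=2-11=-9
ebx=(-9)+15=6
eax=12+4=16
esi=5-1=4
cmp esi, 3  (cmp 4,3)
jne again: taken
ebx=M[16]=-6
ebx=(-6)&7=2
ebx=2-11=-9
ebx=(-9)+15=6
eax=16+4=20
esi=4-1=3
cmp esi, 3  (cmp 3,3)
jne again: not taken
mov [4], ebx → M[4]=6
halt.

20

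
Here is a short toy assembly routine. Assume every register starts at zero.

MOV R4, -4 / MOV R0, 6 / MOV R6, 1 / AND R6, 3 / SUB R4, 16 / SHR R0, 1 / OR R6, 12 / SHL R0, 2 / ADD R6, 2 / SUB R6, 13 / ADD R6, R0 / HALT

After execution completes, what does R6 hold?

R4=-4
R0=6
R6=1
R6=1&3=1
R4=(-4)-16=-20
R0=6>>1=3
R6=1|12=13
R0=3<<2=12
R6=13+2=15
R6=15-13=2
R6=2+12=14
halt.

14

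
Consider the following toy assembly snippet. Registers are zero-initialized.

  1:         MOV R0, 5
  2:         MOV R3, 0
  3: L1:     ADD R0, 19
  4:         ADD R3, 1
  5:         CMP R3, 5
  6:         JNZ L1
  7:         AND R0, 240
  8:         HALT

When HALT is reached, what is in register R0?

96

R0=5
R3=0
R0=5+19=24
R3=0+1=1
CMP R3, 5  (cmp 1,5)
JNZ L1: taken
R0=24+19=43
R3=1+1=2
CMP R3, 5  (cmp 2,5)
JNZ L1: taken
R0=43+19=62
R3=2+1=3
CMP R3, 5  (cmp 3,5)
JNZ L1: taken
R0=62+19=81
R3=3+1=4
CMP R3, 5  (cmp 4,5)
JNZ L1: taken
R0=81+19=100
R3=4+1=5
CMP R3, 5  (cmp 5,5)
JNZ L1: not taken
R0=100&240=96
halt.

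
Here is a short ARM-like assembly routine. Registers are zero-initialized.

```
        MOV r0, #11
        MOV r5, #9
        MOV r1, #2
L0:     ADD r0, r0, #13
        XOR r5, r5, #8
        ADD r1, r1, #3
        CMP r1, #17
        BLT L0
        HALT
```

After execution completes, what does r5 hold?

MOV r0, #11 → r0=11
MOV r5, #9 → r5=9
MOV r1, #2 → r1=2
ADD r0, r0, #13 → r0=11+13=24
XOR r5, r5, #8 → r5=9^8=1
ADD r1, r1, #3 → r1=2+3=5
CMP r1, #17  (cmp 5,17)
BLT L0: taken
ADD r0, r0, #13 → r0=24+13=37
XOR r5, r5, #8 → r5=1^8=9
ADD r1, r1, #3 → r1=5+3=8
CMP r1, #17  (cmp 8,17)
BLT L0: taken
ADD r0, r0, #13 → r0=37+13=50
XOR r5, r5, #8 → r5=9^8=1
ADD r1, r1, #3 → r1=8+3=11
CMP r1, #17  (cmp 11,17)
BLT L0: taken
ADD r0, r0, #13 → r0=50+13=63
XOR r5, r5, #8 → r5=1^8=9
ADD r1, r1, #3 → r1=11+3=14
CMP r1, #17  (cmp 14,17)
BLT L0: taken
ADD r0, r0, #13 → r0=63+13=76
XOR r5, r5, #8 → r5=9^8=1
ADD r1, r1, #3 → r1=14+3=17
CMP r1, #17  (cmp 17,17)
BLT L0: not taken
halt.

1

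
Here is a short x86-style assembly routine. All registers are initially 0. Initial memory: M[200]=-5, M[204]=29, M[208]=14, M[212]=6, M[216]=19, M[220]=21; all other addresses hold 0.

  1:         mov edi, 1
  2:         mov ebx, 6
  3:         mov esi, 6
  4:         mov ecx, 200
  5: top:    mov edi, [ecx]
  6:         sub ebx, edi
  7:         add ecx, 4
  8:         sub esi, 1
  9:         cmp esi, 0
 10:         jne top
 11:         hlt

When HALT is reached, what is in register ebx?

mov edi, 1 → edi=1
mov ebx, 6 → ebx=6
mov esi, 6 → esi=6
mov ecx, 200 → ecx=200
mov edi, [ecx] → edi=M[200]=-5
sub ebx, edi → ebx=6-(-5)=11
add ecx, 4 → ecx=200+4=204
sub esi, 1 → esi=6-1=5
cmp esi, 0  (cmp 5,0)
jne top: taken
mov edi, [ecx] → edi=M[204]=29
sub ebx, edi → ebx=11-29=-18
add ecx, 4 → ecx=204+4=208
sub esi, 1 → esi=5-1=4
cmp esi, 0  (cmp 4,0)
jne top: taken
mov edi, [ecx] → edi=M[208]=14
sub ebx, edi → ebx=(-18)-14=-32
add ecx, 4 → ecx=208+4=212
sub esi, 1 → esi=4-1=3
cmp esi, 0  (cmp 3,0)
jne top: taken
mov edi, [ecx] → edi=M[212]=6
sub ebx, edi → ebx=(-32)-6=-38
add ecx, 4 → ecx=212+4=216
sub esi, 1 → esi=3-1=2
cmp esi, 0  (cmp 2,0)
jne top: taken
mov edi, [ecx] → edi=M[216]=19
sub ebx, edi → ebx=(-38)-19=-57
add ecx, 4 → ecx=216+4=220
sub esi, 1 → esi=2-1=1
cmp esi, 0  (cmp 1,0)
jne top: taken
mov edi, [ecx] → edi=M[220]=21
sub ebx, edi → ebx=(-57)-21=-78
add ecx, 4 → ecx=220+4=224
sub esi, 1 → esi=1-1=0
cmp esi, 0  (cmp 0,0)
jne top: not taken
halt.

-78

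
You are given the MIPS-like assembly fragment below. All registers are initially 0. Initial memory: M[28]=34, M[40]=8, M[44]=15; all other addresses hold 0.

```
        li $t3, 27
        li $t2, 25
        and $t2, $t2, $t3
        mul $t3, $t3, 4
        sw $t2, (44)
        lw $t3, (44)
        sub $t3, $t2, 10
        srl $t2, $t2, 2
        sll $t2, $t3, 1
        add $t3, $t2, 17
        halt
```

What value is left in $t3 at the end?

li $t3, 27 → $t3=27
li $t2, 25 → $t2=25
and $t2, $t2, $t3 → $t2=25&27=25
mul $t3, $t3, 4 → $t3=27*4=108
sw $t2, (44) → M[44]=25
lw $t3, (44) → $t3=M[44]=25
sub $t3, $t2, 10 → $t3=25-10=15
srl $t2, $t2, 2 → $t2=25>>2=6
sll $t2, $t3, 1 → $t2=15<<1=30
add $t3, $t2, 17 → $t3=30+17=47
halt.

47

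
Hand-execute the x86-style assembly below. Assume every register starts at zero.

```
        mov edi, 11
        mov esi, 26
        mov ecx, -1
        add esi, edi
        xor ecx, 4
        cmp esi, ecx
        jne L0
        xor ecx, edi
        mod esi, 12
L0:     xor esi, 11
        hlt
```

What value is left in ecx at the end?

mov edi, 11 → edi=11
mov esi, 26 → esi=26
mov ecx, -1 → ecx=-1
add esi, edi → esi=26+11=37
xor ecx, 4 → ecx=(-1)^4=-5
cmp esi, ecx  (cmp 37,-5)
jne L0: taken
xor esi, 11 → esi=37^11=46
halt.

-5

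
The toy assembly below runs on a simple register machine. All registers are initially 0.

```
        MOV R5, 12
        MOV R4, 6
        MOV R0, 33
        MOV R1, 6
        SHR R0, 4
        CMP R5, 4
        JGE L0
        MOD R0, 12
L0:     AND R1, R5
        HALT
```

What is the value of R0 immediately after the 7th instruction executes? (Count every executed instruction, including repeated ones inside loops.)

R5=12
R4=6
R0=33
R1=6
R0=33>>4=2
CMP R5, 4  (cmp 12,4)
JGE L0: taken
After step 7: R0 = 2.

2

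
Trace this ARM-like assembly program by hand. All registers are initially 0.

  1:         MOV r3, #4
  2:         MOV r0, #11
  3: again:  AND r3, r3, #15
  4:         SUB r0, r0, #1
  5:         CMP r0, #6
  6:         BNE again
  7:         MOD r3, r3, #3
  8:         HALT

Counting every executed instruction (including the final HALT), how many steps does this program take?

after MOV r3, #4: r3=4
after MOV r0, #11: r0=11
after AND r3, r3, #15: r3=4&15=4
after SUB r0, r0, #1: r0=11-1=10
CMP r0, #6  (cmp 10,6)
BNE again: taken
after AND r3, r3, #15: r3=4&15=4
after SUB r0, r0, #1: r0=10-1=9
CMP r0, #6  (cmp 9,6)
BNE again: taken
after AND r3, r3, #15: r3=4&15=4
after SUB r0, r0, #1: r0=9-1=8
CMP r0, #6  (cmp 8,6)
BNE again: taken
after AND r3, r3, #15: r3=4&15=4
after SUB r0, r0, #1: r0=8-1=7
CMP r0, #6  (cmp 7,6)
BNE again: taken
after AND r3, r3, #15: r3=4&15=4
after SUB r0, r0, #1: r0=7-1=6
CMP r0, #6  (cmp 6,6)
BNE again: not taken
after MOD r3, r3, #3: r3=4%3=1
halt.
Total executed instructions: 24.

24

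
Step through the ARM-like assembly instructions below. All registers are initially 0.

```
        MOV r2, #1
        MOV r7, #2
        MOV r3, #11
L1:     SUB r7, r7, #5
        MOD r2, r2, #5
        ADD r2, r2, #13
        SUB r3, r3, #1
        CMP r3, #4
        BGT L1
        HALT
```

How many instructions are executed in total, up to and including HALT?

46

r2=1
r7=2
r3=11
r7=2-5=-3
r2=1%5=1
r2=1+13=14
r3=11-1=10
CMP r3, #4  (cmp 10,4)
BGT L1: taken
r7=(-3)-5=-8
r2=14%5=4
r2=4+13=17
r3=10-1=9
CMP r3, #4  (cmp 9,4)
BGT L1: taken
r7=(-8)-5=-13
r2=17%5=2
r2=2+13=15
r3=9-1=8
CMP r3, #4  (cmp 8,4)
BGT L1: taken
r7=(-13)-5=-18
r2=15%5=0
r2=0+13=13
r3=8-1=7
CMP r3, #4  (cmp 7,4)
BGT L1: taken
r7=(-18)-5=-23
r2=13%5=3
r2=3+13=16
r3=7-1=6
CMP r3, #4  (cmp 6,4)
BGT L1: taken
r7=(-23)-5=-28
r2=16%5=1
r2=1+13=14
r3=6-1=5
CMP r3, #4  (cmp 5,4)
BGT L1: taken
r7=(-28)-5=-33
r2=14%5=4
r2=4+13=17
r3=5-1=4
CMP r3, #4  (cmp 4,4)
BGT L1: not taken
halt.
Total executed instructions: 46.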